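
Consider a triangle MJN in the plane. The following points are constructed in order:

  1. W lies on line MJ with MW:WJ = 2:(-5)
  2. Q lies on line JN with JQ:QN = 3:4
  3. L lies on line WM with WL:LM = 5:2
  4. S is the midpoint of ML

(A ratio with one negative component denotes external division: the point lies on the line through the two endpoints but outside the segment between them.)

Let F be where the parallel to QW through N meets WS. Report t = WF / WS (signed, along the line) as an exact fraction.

Set M = (0, 0), J = (1, 0), N = (0, 1); any affine frame gives the same invariant.
1. W lies on line MJ with MW:WJ = 2:(-5) ⇒ W = (-2/3, 0)
2. Q lies on line JN with JQ:QN = 3:4 ⇒ Q = (4/7, 3/7)
3. L lies on line WM with WL:LM = 5:2 ⇒ L = (-4/21, 0)
4. S is the midpoint of ML ⇒ S = (-2/21, 0)
through N parallel to QW: direction (-26/21, -3/7); meets WS at F = (-26/9, 0)
F = W + t·(S−W) with t = -35/9

t = -35/9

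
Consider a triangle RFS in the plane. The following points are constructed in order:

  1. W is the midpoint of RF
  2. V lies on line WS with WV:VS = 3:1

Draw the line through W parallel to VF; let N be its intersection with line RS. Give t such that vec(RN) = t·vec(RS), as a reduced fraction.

t = 3/7

Work in coordinates with R = (0, 0), F = (1, 0), S = (0, 1).
1. W is the midpoint of RF ⇒ W = (1/2, 0)
2. V lies on line WS with WV:VS = 3:1 ⇒ V = (1/8, 3/4)
through W parallel to VF: direction (7/8, -3/4); meets RS at N = (0, 3/7)
N = R + t·(S−R) with t = 3/7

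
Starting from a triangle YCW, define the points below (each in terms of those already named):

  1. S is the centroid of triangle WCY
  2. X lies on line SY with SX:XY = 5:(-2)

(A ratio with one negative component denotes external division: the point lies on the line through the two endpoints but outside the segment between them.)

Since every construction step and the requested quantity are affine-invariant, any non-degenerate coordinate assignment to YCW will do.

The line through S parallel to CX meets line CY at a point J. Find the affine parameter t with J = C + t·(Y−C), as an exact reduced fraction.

t = 5/2

Assign Y = (0, 0), C = (1, 0), W = (0, 1) — the answer is frame-independent, so this choice is without loss of generality.
1. S is the centroid of triangle WCY ⇒ S = (1/3, 1/3)
2. X lies on line SY with SX:XY = 5:(-2) ⇒ X = (-2/9, -2/9)
through S parallel to CX: direction (-11/9, -2/9); meets CY at J = (-3/2, 0)
J = C + t·(Y−C) with t = 5/2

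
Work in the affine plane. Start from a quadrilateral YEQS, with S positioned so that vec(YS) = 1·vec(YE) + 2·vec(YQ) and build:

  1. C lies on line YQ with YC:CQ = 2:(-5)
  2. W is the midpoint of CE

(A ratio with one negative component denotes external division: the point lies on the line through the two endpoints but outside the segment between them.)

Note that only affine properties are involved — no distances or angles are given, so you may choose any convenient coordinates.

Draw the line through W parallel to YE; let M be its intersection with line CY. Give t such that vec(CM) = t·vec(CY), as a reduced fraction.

Assign Y = (0, 0), E = (1, 0), Q = (0, 1), S = (1, 2) — the answer is frame-independent, so this choice is without loss of generality.
1. C lies on line YQ with YC:CQ = 2:(-5) ⇒ C = (0, -2/3)
2. W is the midpoint of CE ⇒ W = (1/2, -1/3)
through W parallel to YE: direction (1, 0); meets CY at M = (0, -1/3)
M = C + t·(Y−C) with t = 1/2

t = 1/2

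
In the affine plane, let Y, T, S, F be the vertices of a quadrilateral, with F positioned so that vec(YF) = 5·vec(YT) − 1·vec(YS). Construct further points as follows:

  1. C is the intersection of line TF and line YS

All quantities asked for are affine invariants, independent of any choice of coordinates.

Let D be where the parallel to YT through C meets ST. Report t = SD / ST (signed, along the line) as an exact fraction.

t = 3/4

Choose coordinates Y = (0, 0), T = (1, 0), S = (0, 1), F = (5, -1).
1. C is the intersection of line TF and line YS ⇒ C = (0, 1/4)
through C parallel to YT: direction (1, 0); meets ST at D = (3/4, 1/4)
D = S + t·(T−S) with t = 3/4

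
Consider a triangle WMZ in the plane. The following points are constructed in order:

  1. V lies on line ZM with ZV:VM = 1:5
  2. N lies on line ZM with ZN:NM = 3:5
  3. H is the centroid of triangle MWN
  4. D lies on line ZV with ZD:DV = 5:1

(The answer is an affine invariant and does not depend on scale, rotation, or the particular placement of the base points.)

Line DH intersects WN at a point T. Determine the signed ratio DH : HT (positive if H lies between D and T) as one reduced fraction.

DH:HT = -32/15

Work in coordinates with W = (0, 0), M = (1, 0), Z = (0, 1).
1. V lies on line ZM with ZV:VM = 1:5 ⇒ V = (1/6, 5/6)
2. N lies on line ZM with ZN:NM = 3:5 ⇒ N = (3/8, 5/8)
3. H is the centroid of triangle MWN ⇒ H = (11/24, 5/24)
4. D lies on line ZV with ZD:DV = 5:1 ⇒ D = (5/36, 31/36)
line DH meets WN at T = (79/256, 395/768)
H = D + t·(T−D) with t = 32/17, so DH:HT = 32/17:-15/17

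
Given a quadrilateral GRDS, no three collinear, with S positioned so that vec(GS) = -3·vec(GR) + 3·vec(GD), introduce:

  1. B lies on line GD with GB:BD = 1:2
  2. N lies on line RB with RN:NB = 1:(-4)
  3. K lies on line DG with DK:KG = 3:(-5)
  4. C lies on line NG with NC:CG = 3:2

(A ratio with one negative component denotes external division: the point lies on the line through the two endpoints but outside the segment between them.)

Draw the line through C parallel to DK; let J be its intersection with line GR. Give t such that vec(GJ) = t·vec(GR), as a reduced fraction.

Assign G = (0, 0), R = (1, 0), D = (0, 1), S = (-3, 3) — the answer is frame-independent, so this choice is without loss of generality.
1. B lies on line GD with GB:BD = 1:2 ⇒ B = (0, 1/3)
2. N lies on line RB with RN:NB = 1:(-4) ⇒ N = (4/3, -1/9)
3. K lies on line DG with DK:KG = 3:(-5) ⇒ K = (0, 5/2)
4. C lies on line NG with NC:CG = 3:2 ⇒ C = (8/15, -2/45)
through C parallel to DK: direction (0, 3/2); meets GR at J = (8/15, 0)
J = G + t·(R−G) with t = 8/15

t = 8/15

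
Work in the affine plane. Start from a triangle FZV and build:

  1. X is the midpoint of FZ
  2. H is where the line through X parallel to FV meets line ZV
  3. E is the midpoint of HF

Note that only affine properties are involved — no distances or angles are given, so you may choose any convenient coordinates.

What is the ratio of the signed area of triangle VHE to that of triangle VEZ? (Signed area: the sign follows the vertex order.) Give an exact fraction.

Work in coordinates with F = (0, 0), Z = (1, 0), V = (0, 1).
1. X is the midpoint of FZ ⇒ X = (1/2, 0)
2. H is where the line through X parallel to FV meets line ZV ⇒ H = (1/2, 1/2)
3. E is the midpoint of HF ⇒ E = (1/4, 1/4)
2·[VHE] = -1/4, 2·[VEZ] = 1/2
[VHE]:[VEZ] = -1/4:1/2 = -1/2

[VHE]:[VEZ] = -1/2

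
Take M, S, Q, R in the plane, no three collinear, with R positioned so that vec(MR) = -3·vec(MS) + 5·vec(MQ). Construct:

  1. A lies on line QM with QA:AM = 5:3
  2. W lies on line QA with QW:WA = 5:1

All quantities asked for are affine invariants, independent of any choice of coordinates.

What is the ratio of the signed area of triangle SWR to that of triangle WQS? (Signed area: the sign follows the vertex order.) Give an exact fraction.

Work in coordinates with M = (0, 0), S = (1, 0), Q = (0, 1), R = (-3, 5).
1. A lies on line QM with QA:AM = 5:3 ⇒ A = (0, 3/8)
2. W lies on line QA with QW:WA = 5:1 ⇒ W = (0, 23/48)
2·[SWR] = -37/12, 2·[WQS] = -25/48
[SWR]:[WQS] = -37/12:-25/48 = 148/25

[SWR]:[WQS] = 148/25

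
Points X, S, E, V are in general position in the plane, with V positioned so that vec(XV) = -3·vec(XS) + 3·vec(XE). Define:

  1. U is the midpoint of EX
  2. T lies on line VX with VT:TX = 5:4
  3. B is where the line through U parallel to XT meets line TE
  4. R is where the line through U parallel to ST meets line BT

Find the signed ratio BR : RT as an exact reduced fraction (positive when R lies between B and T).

BR:RT = -4

Work in coordinates with X = (0, 0), S = (1, 0), E = (0, 1), V = (-3, 3).
1. U is the midpoint of EX ⇒ U = (0, 1/2)
2. T lies on line VX with VT:TX = 5:4 ⇒ T = (-4/3, 4/3)
3. B is where the line through U parallel to XT meets line TE ⇒ B = (-2/3, 7/6)
4. R is where the line through U parallel to ST meets line BT ⇒ R = (-14/9, 25/18)
R = B + t·(T−B) with t = 4/3, so BR:RT = t:(1−t) = 4/3:-1/3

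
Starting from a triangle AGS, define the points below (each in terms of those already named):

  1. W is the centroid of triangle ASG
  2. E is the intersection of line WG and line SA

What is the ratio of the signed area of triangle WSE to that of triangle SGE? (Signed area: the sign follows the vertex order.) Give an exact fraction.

Set A = (0, 0), G = (1, 0), S = (0, 1); any affine frame gives the same invariant.
1. W is the centroid of triangle ASG ⇒ W = (1/3, 1/3)
2. E is the intersection of line WG and line SA ⇒ E = (0, 1/2)
2·[WSE] = 1/6, 2·[SGE] = -1/2
[WSE]:[SGE] = 1/6:-1/2 = -1/3

[WSE]:[SGE] = -1/3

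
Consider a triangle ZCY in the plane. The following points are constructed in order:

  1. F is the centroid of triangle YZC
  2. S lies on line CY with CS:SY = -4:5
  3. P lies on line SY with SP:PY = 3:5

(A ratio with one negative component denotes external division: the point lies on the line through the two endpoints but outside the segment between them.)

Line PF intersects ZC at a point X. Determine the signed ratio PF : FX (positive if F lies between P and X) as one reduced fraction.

Choose coordinates Z = (0, 0), C = (1, 0), Y = (0, 1).
1. F is the centroid of triangle YZC ⇒ F = (1/3, 1/3)
2. S lies on line CY with CS:SY = -4:5 ⇒ S = (5, -4)
3. P lies on line SY with SP:PY = 3:5 ⇒ P = (25/8, -17/8)
line PF meets ZC at X = (42/59, 0)
F = P + t·(X−P) with t = 59/51, so PF:FX = 59/51:-8/51

PF:FX = -59/8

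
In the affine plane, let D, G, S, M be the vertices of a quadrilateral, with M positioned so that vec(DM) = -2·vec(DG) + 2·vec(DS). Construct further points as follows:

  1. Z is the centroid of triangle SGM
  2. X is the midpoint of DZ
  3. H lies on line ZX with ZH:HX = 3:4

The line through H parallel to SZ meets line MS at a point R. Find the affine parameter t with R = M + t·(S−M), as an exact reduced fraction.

t = 17/14

Set D = (0, 0), G = (1, 0), S = (0, 1), M = (-2, 2); any affine frame gives the same invariant.
1. Z is the centroid of triangle SGM ⇒ Z = (-1/3, 1)
2. X is the midpoint of DZ ⇒ X = (-1/6, 1/2)
3. H lies on line ZX with ZH:HX = 3:4 ⇒ H = (-11/42, 11/14)
through H parallel to SZ: direction (-1/3, 0); meets MS at R = (3/7, 11/14)
R = M + t·(S−M) with t = 17/14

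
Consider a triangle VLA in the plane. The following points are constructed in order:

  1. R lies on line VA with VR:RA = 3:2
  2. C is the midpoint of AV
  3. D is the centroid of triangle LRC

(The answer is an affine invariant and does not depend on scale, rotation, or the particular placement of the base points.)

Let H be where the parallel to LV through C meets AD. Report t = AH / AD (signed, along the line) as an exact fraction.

t = 15/19

Work in coordinates with V = (0, 0), L = (1, 0), A = (0, 1).
1. R lies on line VA with VR:RA = 3:2 ⇒ R = (0, 3/5)
2. C is the midpoint of AV ⇒ C = (0, 1/2)
3. D is the centroid of triangle LRC ⇒ D = (1/3, 11/30)
through C parallel to LV: direction (-1, 0); meets AD at H = (5/19, 1/2)
H = A + t·(D−A) with t = 15/19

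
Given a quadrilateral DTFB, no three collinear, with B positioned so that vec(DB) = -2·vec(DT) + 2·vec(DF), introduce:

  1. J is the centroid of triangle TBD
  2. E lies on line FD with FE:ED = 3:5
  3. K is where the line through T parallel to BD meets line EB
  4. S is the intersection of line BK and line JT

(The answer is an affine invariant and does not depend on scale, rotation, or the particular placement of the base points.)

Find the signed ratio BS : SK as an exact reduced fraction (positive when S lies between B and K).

BS:SK = 5

Work in coordinates with D = (0, 0), T = (1, 0), F = (0, 1), B = (-2, 2).
1. J is the centroid of triangle TBD ⇒ J = (-1/3, 2/3)
2. E lies on line FD with FE:ED = 3:5 ⇒ E = (0, 5/8)
3. K is where the line through T parallel to BD meets line EB ⇒ K = (6/5, -1/5)
4. S is the intersection of line BK and line JT ⇒ S = (2/3, 1/6)
S = B + t·(K−B) with t = 5/6, so BS:SK = t:(1−t) = 5/6:1/6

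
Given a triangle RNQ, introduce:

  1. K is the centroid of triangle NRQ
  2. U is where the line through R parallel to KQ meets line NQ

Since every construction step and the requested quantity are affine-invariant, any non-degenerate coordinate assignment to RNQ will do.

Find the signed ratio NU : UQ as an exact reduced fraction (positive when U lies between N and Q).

NU:UQ = -2

Choose coordinates R = (0, 0), N = (1, 0), Q = (0, 1).
1. K is the centroid of triangle NRQ ⇒ K = (1/3, 1/3)
2. U is where the line through R parallel to KQ meets line NQ ⇒ U = (-1, 2)
U = N + t·(Q−N) with t = 2, so NU:UQ = t:(1−t) = 2:-1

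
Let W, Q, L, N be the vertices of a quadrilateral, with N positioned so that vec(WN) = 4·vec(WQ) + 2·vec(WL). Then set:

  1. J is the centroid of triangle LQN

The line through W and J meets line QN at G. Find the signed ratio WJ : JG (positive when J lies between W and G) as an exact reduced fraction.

Choose coordinates W = (0, 0), Q = (1, 0), L = (0, 1), N = (4, 2).
1. J is the centroid of triangle LQN ⇒ J = (5/3, 1)
line WJ meets QN at G = (10, 6)
J = W + t·(G−W) with t = 1/6, so WJ:JG = 1/6:5/6

WJ:JG = 1/5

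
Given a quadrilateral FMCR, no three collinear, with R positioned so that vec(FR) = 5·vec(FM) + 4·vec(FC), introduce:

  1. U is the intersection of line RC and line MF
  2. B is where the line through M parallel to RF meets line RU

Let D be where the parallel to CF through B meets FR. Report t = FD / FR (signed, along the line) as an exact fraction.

t = 9/5

Assign F = (0, 0), M = (1, 0), C = (0, 1), R = (5, 4) — the answer is frame-independent, so this choice is without loss of generality.
1. U is the intersection of line RC and line MF ⇒ U = (-5/3, 0)
2. B is where the line through M parallel to RF meets line RU ⇒ B = (9, 32/5)
through B parallel to CF: direction (0, -1); meets FR at D = (9, 36/5)
D = F + t·(R−F) with t = 9/5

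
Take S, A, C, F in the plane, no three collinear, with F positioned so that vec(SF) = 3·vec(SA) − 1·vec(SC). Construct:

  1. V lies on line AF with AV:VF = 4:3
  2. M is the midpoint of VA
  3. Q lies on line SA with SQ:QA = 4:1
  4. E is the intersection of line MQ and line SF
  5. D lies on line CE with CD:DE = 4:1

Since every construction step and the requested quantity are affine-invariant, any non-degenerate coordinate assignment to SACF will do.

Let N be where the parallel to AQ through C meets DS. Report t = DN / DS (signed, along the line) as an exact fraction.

t = 44/29

Set S = (0, 0), A = (1, 0), C = (0, 1), F = (3, -1); any affine frame gives the same invariant.
1. V lies on line AF with AV:VF = 4:3 ⇒ V = (15/7, -4/7)
2. M is the midpoint of VA ⇒ M = (11/7, -2/7)
3. Q lies on line SA with SQ:QA = 4:1 ⇒ Q = (4/5, 0)
4. E is the intersection of line MQ and line SF ⇒ E = (8, -8/3)
5. D lies on line CE with CD:DE = 4:1 ⇒ D = (32/5, -29/15)
through C parallel to AQ: direction (-1/5, 0); meets DS at N = (-96/29, 1)
N = D + t·(S−D) with t = 44/29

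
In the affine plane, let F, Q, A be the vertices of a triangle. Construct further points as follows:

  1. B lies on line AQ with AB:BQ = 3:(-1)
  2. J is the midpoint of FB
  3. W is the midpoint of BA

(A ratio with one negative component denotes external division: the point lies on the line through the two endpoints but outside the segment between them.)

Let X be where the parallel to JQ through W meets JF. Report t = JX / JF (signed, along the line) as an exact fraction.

Work in coordinates with F = (0, 0), Q = (1, 0), A = (0, 1).
1. B lies on line AQ with AB:BQ = 3:(-1) ⇒ B = (3/2, -1/2)
2. J is the midpoint of FB ⇒ J = (3/4, -1/4)
3. W is the midpoint of BA ⇒ W = (3/4, 1/4)
through W parallel to JQ: direction (1/4, 1/4); meets JF at X = (3/8, -1/8)
X = J + t·(F−J) with t = 1/2

t = 1/2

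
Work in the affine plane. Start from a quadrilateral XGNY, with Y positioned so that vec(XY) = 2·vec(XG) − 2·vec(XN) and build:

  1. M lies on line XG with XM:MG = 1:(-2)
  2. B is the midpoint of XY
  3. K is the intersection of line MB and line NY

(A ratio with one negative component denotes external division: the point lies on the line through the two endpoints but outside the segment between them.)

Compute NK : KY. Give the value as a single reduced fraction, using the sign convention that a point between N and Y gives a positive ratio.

Assign X = (0, 0), G = (1, 0), N = (0, 1), Y = (2, -2) — the answer is frame-independent, so this choice is without loss of generality.
1. M lies on line XG with XM:MG = 1:(-2) ⇒ M = (-1, 0)
2. B is the midpoint of XY ⇒ B = (1, -1)
3. K is the intersection of line MB and line NY ⇒ K = (3/2, -5/4)
K = N + t·(Y−N) with t = 3/4, so NK:KY = t:(1−t) = 3/4:1/4

NK:KY = 3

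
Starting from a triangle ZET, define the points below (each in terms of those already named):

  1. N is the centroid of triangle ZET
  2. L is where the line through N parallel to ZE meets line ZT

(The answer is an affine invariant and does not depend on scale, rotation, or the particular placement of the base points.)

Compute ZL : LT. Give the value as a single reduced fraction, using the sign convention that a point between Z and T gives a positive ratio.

ZL:LT = 1/2

Set Z = (0, 0), E = (1, 0), T = (0, 1); any affine frame gives the same invariant.
1. N is the centroid of triangle ZET ⇒ N = (1/3, 1/3)
2. L is where the line through N parallel to ZE meets line ZT ⇒ L = (0, 1/3)
L = Z + t·(T−Z) with t = 1/3, so ZL:LT = t:(1−t) = 1/3:2/3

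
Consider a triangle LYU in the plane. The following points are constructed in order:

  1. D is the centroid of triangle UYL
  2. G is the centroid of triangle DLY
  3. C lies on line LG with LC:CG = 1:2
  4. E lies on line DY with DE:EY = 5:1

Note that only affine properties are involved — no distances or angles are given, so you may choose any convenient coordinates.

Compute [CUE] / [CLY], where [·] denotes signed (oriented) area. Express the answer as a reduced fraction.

[CUE]:[CLY] = -58/3

Set L = (0, 0), Y = (1, 0), U = (0, 1); any affine frame gives the same invariant.
1. D is the centroid of triangle UYL ⇒ D = (1/3, 1/3)
2. G is the centroid of triangle DLY ⇒ G = (4/9, 1/9)
3. C lies on line LG with LC:CG = 1:2 ⇒ C = (4/27, 1/27)
4. E lies on line DY with DE:EY = 5:1 ⇒ E = (8/9, 1/18)
2·[CUE] = -58/81, 2·[CLY] = 1/27
[CUE]:[CLY] = -58/81:1/27 = -58/3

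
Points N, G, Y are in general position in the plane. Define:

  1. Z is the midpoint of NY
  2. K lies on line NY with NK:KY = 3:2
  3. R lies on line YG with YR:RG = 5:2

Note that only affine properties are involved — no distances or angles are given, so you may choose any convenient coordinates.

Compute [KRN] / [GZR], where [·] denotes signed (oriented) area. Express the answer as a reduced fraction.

[KRN]:[GZR] = 3

Choose coordinates N = (0, 0), G = (1, 0), Y = (0, 1).
1. Z is the midpoint of NY ⇒ Z = (0, 1/2)
2. K lies on line NY with NK:KY = 3:2 ⇒ K = (0, 3/5)
3. R lies on line YG with YR:RG = 5:2 ⇒ R = (5/7, 2/7)
2·[KRN] = -3/7, 2·[GZR] = -1/7
[KRN]:[GZR] = -3/7:-1/7 = 3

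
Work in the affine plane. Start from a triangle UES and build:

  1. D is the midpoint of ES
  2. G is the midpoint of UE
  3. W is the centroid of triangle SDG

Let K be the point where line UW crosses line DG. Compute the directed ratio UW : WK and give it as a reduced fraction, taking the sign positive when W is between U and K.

Set U = (0, 0), E = (1, 0), S = (0, 1); any affine frame gives the same invariant.
1. D is the midpoint of ES ⇒ D = (1/2, 1/2)
2. G is the midpoint of UE ⇒ G = (1/2, 0)
3. W is the centroid of triangle SDG ⇒ W = (1/3, 1/2)
line UW meets DG at K = (1/2, 3/4)
W = U + t·(K−U) with t = 2/3, so UW:WK = 2/3:1/3

UW:WK = 2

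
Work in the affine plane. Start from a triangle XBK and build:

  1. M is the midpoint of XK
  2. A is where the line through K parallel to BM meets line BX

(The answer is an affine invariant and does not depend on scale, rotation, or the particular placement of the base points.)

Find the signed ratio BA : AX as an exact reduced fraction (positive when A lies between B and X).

BA:AX = -1/2

Set X = (0, 0), B = (1, 0), K = (0, 1); any affine frame gives the same invariant.
1. M is the midpoint of XK ⇒ M = (0, 1/2)
2. A is where the line through K parallel to BM meets line BX ⇒ A = (2, 0)
A = B + t·(X−B) with t = -1, so BA:AX = t:(1−t) = -1:2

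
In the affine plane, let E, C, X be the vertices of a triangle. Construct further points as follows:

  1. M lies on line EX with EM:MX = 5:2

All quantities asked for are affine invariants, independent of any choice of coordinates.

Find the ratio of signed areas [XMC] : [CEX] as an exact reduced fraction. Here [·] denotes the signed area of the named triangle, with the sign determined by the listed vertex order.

Choose coordinates E = (0, 0), C = (1, 0), X = (0, 1).
1. M lies on line EX with EM:MX = 5:2 ⇒ M = (0, 5/7)
2·[XMC] = 2/7, 2·[CEX] = -1
[XMC]:[CEX] = 2/7:-1 = -2/7

[XMC]:[CEX] = -2/7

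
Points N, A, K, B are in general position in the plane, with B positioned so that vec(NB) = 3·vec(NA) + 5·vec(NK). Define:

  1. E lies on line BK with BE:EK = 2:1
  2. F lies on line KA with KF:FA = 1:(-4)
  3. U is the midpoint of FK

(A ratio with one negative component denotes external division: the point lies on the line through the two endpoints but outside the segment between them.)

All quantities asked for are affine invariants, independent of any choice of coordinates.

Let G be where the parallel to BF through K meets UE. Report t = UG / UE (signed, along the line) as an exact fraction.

Work in coordinates with N = (0, 0), A = (1, 0), K = (0, 1), B = (3, 5).
1. E lies on line BK with BE:EK = 2:1 ⇒ E = (1, 7/3)
2. F lies on line KA with KF:FA = 1:(-4) ⇒ F = (-1/3, 4/3)
3. U is the midpoint of FK ⇒ U = (-1/6, 7/6)
through K parallel to BF: direction (-10/3, -11/3); meets UE at G = (10/3, 14/3)
G = U + t·(E−U) with t = 3

t = 3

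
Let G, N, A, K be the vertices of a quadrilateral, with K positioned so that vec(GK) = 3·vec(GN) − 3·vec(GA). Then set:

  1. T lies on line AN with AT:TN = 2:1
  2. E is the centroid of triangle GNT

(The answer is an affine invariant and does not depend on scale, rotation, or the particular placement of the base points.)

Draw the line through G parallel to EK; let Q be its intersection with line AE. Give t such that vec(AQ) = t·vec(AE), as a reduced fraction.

t = 11/2

Choose coordinates G = (0, 0), N = (1, 0), A = (0, 1), K = (3, -3).
1. T lies on line AN with AT:TN = 2:1 ⇒ T = (2/3, 1/3)
2. E is the centroid of triangle GNT ⇒ E = (5/9, 1/9)
through G parallel to EK: direction (22/9, -28/9); meets AE at Q = (55/18, -35/9)
Q = A + t·(E−A) with t = 11/2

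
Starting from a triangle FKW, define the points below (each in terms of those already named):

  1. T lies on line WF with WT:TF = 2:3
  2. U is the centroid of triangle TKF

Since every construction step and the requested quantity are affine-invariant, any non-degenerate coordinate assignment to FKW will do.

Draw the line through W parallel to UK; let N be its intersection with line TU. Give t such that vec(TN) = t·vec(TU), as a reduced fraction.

t = -4/3

Work in coordinates with F = (0, 0), K = (1, 0), W = (0, 1).
1. T lies on line WF with WT:TF = 2:3 ⇒ T = (0, 3/5)
2. U is the centroid of triangle TKF ⇒ U = (1/3, 1/5)
through W parallel to UK: direction (2/3, -1/5); meets TU at N = (-4/9, 17/15)
N = T + t·(U−T) with t = -4/3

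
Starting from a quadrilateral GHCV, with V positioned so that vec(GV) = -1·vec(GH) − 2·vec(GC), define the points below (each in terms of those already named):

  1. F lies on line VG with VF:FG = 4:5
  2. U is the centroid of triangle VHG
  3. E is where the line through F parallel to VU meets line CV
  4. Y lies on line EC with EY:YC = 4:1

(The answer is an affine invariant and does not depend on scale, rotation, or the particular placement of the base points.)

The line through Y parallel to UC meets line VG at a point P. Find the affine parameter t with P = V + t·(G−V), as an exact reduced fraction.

t = 188/225

Set G = (0, 0), H = (1, 0), C = (0, 1), V = (-1, -2); any affine frame gives the same invariant.
1. F lies on line VG with VF:FG = 4:5 ⇒ F = (-5/9, -10/9)
2. U is the centroid of triangle VHG ⇒ U = (0, -2/3)
3. E is where the line through F parallel to VU meets line CV ⇒ E = (-37/45, -22/15)
4. Y lies on line EC with EY:YC = 4:1 ⇒ Y = (-37/225, 38/75)
through Y parallel to UC: direction (0, 5/3); meets VG at P = (-37/225, -74/225)
P = V + t·(G−V) with t = 188/225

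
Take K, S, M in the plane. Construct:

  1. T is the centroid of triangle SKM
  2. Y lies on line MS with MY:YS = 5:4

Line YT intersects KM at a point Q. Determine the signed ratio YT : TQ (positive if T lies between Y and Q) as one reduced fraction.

Assign K = (0, 0), S = (1, 0), M = (0, 1) — the answer is frame-independent, so this choice is without loss of generality.
1. T is the centroid of triangle SKM ⇒ T = (1/3, 1/3)
2. Y lies on line MS with MY:YS = 5:4 ⇒ Y = (5/9, 4/9)
line YT meets KM at Q = (0, 1/6)
T = Y + t·(Q−Y) with t = 2/5, so YT:TQ = 2/5:3/5

YT:TQ = 2/3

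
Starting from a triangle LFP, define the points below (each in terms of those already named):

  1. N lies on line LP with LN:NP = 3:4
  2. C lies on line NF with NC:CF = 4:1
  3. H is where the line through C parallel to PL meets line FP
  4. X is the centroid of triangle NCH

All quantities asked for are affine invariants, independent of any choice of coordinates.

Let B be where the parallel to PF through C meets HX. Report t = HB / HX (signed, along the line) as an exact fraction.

t = 1/2

Choose coordinates L = (0, 0), F = (1, 0), P = (0, 1).
1. N lies on line LP with LN:NP = 3:4 ⇒ N = (0, 3/7)
2. C lies on line NF with NC:CF = 4:1 ⇒ C = (4/5, 3/35)
3. H is where the line through C parallel to PL meets line FP ⇒ H = (4/5, 1/5)
4. X is the centroid of triangle NCH ⇒ X = (8/15, 5/21)
through C parallel to PF: direction (1, -1); meets HX at B = (2/3, 23/105)
B = H + t·(X−H) with t = 1/2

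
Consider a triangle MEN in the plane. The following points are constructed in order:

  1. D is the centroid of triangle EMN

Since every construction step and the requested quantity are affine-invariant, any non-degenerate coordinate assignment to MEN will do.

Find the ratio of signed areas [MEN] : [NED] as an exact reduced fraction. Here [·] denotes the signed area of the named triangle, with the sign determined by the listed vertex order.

[MEN]:[NED] = -3

Choose coordinates M = (0, 0), E = (1, 0), N = (0, 1).
1. D is the centroid of triangle EMN ⇒ D = (1/3, 1/3)
2·[MEN] = 1, 2·[NED] = -1/3
[MEN]:[NED] = 1:-1/3 = -3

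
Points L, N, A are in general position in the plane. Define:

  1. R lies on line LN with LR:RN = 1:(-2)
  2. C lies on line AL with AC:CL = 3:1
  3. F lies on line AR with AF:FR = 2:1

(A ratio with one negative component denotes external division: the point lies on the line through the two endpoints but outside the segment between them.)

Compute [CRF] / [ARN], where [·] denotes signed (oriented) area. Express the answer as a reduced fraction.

[CRF]:[ARN] = -1/8

Choose coordinates L = (0, 0), N = (1, 0), A = (0, 1).
1. R lies on line LN with LR:RN = 1:(-2) ⇒ R = (-1, 0)
2. C lies on line AL with AC:CL = 3:1 ⇒ C = (0, 1/4)
3. F lies on line AR with AF:FR = 2:1 ⇒ F = (-2/3, 1/3)
2·[CRF] = -1/4, 2·[ARN] = 2
[CRF]:[ARN] = -1/4:2 = -1/8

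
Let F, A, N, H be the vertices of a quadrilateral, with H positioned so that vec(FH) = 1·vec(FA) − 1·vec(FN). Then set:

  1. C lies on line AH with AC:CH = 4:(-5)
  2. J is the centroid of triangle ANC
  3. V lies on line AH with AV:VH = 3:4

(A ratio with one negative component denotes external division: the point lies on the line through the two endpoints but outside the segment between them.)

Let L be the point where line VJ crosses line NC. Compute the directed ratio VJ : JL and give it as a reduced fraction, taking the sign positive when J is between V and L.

VJ:JL = 65/28

Choose coordinates F = (0, 0), A = (1, 0), N = (0, 1), H = (1, -1).
1. C lies on line AH with AC:CH = 4:(-5) ⇒ C = (1, 4)
2. J is the centroid of triangle ANC ⇒ J = (2/3, 5/3)
3. V lies on line AH with AV:VH = 3:4 ⇒ V = (1, -3/7)
line VJ meets NC at L = (34/65, 167/65)
J = V + t·(L−V) with t = 65/93, so VJ:JL = 65/93:28/93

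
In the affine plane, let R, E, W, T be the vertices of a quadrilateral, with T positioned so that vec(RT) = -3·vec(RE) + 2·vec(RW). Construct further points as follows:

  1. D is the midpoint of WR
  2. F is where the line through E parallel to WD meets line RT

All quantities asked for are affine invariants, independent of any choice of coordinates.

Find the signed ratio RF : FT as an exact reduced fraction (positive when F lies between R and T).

Work in coordinates with R = (0, 0), E = (1, 0), W = (0, 1), T = (-3, 2).
1. D is the midpoint of WR ⇒ D = (0, 1/2)
2. F is where the line through E parallel to WD meets line RT ⇒ F = (1, -2/3)
F = R + t·(T−R) with t = -1/3, so RF:FT = t:(1−t) = -1/3:4/3

RF:FT = -1/4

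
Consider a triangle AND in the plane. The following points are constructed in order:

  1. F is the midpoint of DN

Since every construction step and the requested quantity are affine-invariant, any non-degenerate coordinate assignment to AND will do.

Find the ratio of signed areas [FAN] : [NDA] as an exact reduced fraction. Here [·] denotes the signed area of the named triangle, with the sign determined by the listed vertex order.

Set A = (0, 0), N = (1, 0), D = (0, 1); any affine frame gives the same invariant.
1. F is the midpoint of DN ⇒ F = (1/2, 1/2)
2·[FAN] = 1/2, 2·[NDA] = 1
[FAN]:[NDA] = 1/2:1 = 1/2

[FAN]:[NDA] = 1/2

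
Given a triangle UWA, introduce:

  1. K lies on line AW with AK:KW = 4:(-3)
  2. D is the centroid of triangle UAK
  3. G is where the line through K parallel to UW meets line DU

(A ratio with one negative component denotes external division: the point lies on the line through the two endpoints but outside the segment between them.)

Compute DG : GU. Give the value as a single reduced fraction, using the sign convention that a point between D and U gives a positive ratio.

Work in coordinates with U = (0, 0), W = (1, 0), A = (0, 1).
1. K lies on line AW with AK:KW = 4:(-3) ⇒ K = (4, -3)
2. D is the centroid of triangle UAK ⇒ D = (4/3, -2/3)
3. G is where the line through K parallel to UW meets line DU ⇒ G = (6, -3)
G = D + t·(U−D) with t = -7/2, so DG:GU = t:(1−t) = -7/2:9/2

DG:GU = -7/9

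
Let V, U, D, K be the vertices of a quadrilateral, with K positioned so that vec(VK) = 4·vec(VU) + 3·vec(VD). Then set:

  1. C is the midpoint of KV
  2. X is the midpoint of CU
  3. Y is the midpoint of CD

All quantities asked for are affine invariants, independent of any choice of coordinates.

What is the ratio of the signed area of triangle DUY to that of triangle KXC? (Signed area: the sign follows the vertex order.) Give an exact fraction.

[DUY]:[KXC] = -5/3

Choose coordinates V = (0, 0), U = (1, 0), D = (0, 1), K = (4, 3).
1. C is the midpoint of KV ⇒ C = (2, 3/2)
2. X is the midpoint of CU ⇒ X = (3/2, 3/4)
3. Y is the midpoint of CD ⇒ Y = (1, 5/4)
2·[DUY] = 5/4, 2·[KXC] = -3/4
[DUY]:[KXC] = 5/4:-3/4 = -5/3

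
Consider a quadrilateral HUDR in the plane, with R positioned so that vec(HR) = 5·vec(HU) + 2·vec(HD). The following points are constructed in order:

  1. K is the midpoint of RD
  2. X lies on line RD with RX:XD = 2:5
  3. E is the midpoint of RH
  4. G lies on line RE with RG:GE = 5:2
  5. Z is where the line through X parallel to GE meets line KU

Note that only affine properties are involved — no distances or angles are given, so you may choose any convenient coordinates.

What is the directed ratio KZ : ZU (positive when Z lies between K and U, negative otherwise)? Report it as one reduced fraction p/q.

KZ:ZU = 5/16

Choose coordinates H = (0, 0), U = (1, 0), D = (0, 1), R = (5, 2).
1. K is the midpoint of RD ⇒ K = (5/2, 3/2)
2. X lies on line RD with RX:XD = 2:5 ⇒ X = (25/7, 12/7)
3. E is the midpoint of RH ⇒ E = (5/2, 1)
4. G lies on line RE with RG:GE = 5:2 ⇒ G = (45/14, 9/7)
5. Z is where the line through X parallel to GE meets line KU ⇒ Z = (15/7, 8/7)
Z = K + t·(U−K) with t = 5/21, so KZ:ZU = t:(1−t) = 5/21:16/21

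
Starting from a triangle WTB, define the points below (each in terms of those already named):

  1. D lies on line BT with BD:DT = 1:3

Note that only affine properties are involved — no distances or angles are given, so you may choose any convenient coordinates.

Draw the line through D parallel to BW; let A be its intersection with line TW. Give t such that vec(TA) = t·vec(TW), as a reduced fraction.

t = 3/4

Choose coordinates W = (0, 0), T = (1, 0), B = (0, 1).
1. D lies on line BT with BD:DT = 1:3 ⇒ D = (1/4, 3/4)
through D parallel to BW: direction (0, -1); meets TW at A = (1/4, 0)
A = T + t·(W−T) with t = 3/4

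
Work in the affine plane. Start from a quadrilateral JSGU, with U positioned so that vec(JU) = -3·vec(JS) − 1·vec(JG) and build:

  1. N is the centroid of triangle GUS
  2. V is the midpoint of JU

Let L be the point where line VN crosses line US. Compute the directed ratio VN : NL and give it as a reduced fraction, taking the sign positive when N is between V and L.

Choose coordinates J = (0, 0), S = (1, 0), G = (0, 1), U = (-3, -1).
1. N is the centroid of triangle GUS ⇒ N = (-2/3, 0)
2. V is the midpoint of JU ⇒ V = (-3/2, -1/2)
line VN meets US at L = (-13/7, -5/7)
N = V + t·(L−V) with t = -7/3, so VN:NL = -7/3:10/3

VN:NL = -7/10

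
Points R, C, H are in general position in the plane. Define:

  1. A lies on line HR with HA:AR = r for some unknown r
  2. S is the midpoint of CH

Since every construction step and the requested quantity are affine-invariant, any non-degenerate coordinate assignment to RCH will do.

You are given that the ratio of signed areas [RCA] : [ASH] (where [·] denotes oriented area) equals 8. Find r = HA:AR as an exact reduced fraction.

r = 1/4

Set R = (0, 0), C = (1, 0), H = (0, 1); any affine frame gives the same invariant.
1. With HA:AR = r, write λ = r/(r+1) so A = H + λ·(R−H); A is affine-linear in λ
2. S is the midpoint of CH ⇒ S = (1/2, 1/2)
Every point depending on A is an affine combination of A and λ-independent points, so each such coordinate is linear in λ; the λ² term in each signed area is a multiple of (R−H)×(R−H) = 0, so 2·[RCA] and 2·[ASH] are each linear in λ. Evaluating at λ=0 and λ=1:
  2·[RCA] = −λ + 1,   2·[ASH] = 1/2·λ
So [RCA]:[ASH] = (−λ + 1) / (1/2·λ). Setting this equal to 8:
  −λ + 1 = 8·(1/2·λ)  ⇒  λ = 1/5
Then r = λ/(1−λ) = (1/5)/(4/5) = 1/4. Check: with r = 1/4, A = (0, 4/5) and [RCA]:[ASH] = 8 as required.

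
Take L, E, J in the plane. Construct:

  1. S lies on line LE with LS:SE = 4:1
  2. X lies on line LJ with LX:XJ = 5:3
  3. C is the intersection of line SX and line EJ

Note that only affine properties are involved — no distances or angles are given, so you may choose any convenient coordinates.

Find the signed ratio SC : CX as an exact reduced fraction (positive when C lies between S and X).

SC:CX = -8/15

Work in coordinates with L = (0, 0), E = (1, 0), J = (0, 1).
1. S lies on line LE with LS:SE = 4:1 ⇒ S = (4/5, 0)
2. X lies on line LJ with LX:XJ = 5:3 ⇒ X = (0, 5/8)
3. C is the intersection of line SX and line EJ ⇒ C = (12/7, -5/7)
C = S + t·(X−S) with t = -8/7, so SC:CX = t:(1−t) = -8/7:15/7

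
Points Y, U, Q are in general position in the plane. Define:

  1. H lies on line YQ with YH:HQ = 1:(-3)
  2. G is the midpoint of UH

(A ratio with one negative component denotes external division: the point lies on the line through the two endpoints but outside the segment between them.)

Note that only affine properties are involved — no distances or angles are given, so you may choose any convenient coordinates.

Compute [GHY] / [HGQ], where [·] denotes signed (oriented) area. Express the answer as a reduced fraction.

[GHY]:[HGQ] = -1/3

Choose coordinates Y = (0, 0), U = (1, 0), Q = (0, 1).
1. H lies on line YQ with YH:HQ = 1:(-3) ⇒ H = (0, -1/2)
2. G is the midpoint of UH ⇒ G = (1/2, -1/4)
2·[GHY] = -1/4, 2·[HGQ] = 3/4
[GHY]:[HGQ] = -1/4:3/4 = -1/3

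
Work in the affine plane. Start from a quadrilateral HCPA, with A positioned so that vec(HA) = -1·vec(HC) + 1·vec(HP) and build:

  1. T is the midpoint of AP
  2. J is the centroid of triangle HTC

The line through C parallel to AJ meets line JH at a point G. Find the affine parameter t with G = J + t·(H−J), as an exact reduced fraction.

t = -1/3

Assign H = (0, 0), C = (1, 0), P = (0, 1), A = (-1, 1) — the answer is frame-independent, so this choice is without loss of generality.
1. T is the midpoint of AP ⇒ T = (-1/2, 1)
2. J is the centroid of triangle HTC ⇒ J = (1/6, 1/3)
through C parallel to AJ: direction (7/6, -2/3); meets JH at G = (2/9, 4/9)
G = J + t·(H−J) with t = -1/3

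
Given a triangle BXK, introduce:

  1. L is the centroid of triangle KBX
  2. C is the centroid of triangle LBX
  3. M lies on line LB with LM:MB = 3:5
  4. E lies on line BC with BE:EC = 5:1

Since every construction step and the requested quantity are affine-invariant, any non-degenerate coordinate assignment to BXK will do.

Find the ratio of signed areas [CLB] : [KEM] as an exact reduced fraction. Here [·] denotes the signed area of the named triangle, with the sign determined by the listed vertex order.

[CLB]:[KEM] = -16/15

Set B = (0, 0), X = (1, 0), K = (0, 1); any affine frame gives the same invariant.
1. L is the centroid of triangle KBX ⇒ L = (1/3, 1/3)
2. C is the centroid of triangle LBX ⇒ C = (4/9, 1/9)
3. M lies on line LB with LM:MB = 3:5 ⇒ M = (5/24, 5/24)
4. E lies on line BC with BE:EC = 5:1 ⇒ E = (10/27, 5/54)
2·[CLB] = 1/9, 2·[KEM] = -5/48
[CLB]:[KEM] = 1/9:-5/48 = -16/15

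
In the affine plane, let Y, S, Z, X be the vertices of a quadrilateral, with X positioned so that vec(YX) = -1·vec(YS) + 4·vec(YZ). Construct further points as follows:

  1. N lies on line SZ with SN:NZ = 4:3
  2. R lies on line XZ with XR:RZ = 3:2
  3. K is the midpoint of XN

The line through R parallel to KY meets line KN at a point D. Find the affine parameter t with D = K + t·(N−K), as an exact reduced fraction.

Work in coordinates with Y = (0, 0), S = (1, 0), Z = (0, 1), X = (-1, 4).
1. N lies on line SZ with SN:NZ = 4:3 ⇒ N = (3/7, 4/7)
2. R lies on line XZ with XR:RZ = 3:2 ⇒ R = (-2/5, 11/5)
3. K is the midpoint of XN ⇒ K = (-2/7, 16/7)
through R parallel to KY: direction (2/7, -16/7); meets KN at D = (-13/28, 19/7)
D = K + t·(N−K) with t = -1/4

t = -1/4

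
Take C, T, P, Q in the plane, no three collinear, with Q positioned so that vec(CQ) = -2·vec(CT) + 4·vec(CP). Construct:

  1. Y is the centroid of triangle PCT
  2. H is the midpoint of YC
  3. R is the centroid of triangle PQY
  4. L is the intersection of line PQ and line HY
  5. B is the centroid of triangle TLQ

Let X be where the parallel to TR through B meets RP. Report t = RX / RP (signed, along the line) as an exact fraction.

Work in coordinates with C = (0, 0), T = (1, 0), P = (0, 1), Q = (-2, 4).
1. Y is the centroid of triangle PCT ⇒ Y = (1/3, 1/3)
2. H is the midpoint of YC ⇒ H = (1/6, 1/6)
3. R is the centroid of triangle PQY ⇒ R = (-5/9, 16/9)
4. L is the intersection of line PQ and line HY ⇒ L = (2/5, 2/5)
5. B is the centroid of triangle TLQ ⇒ B = (-1/5, 22/15)
through B parallel to TR: direction (-14/9, 16/9); meets RP at X = (-25/27, 62/27)
X = R + t·(P−R) with t = -2/3

t = -2/3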